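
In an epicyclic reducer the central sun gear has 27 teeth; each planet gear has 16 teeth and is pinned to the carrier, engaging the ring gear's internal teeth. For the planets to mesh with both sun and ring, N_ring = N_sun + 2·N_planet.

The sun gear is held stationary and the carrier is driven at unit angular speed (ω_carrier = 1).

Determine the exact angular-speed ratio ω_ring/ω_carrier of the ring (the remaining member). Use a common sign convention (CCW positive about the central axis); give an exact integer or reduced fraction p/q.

86/59

N_ring = 27 + 2·16 = 59
27(ω_s−ω_c) = −59(ω_r−ω_c),  ω_s=0, ω_c=1
ω_r = 1 − (27/59)(0−1) = 86/59
ω_r/ω_c = 86/59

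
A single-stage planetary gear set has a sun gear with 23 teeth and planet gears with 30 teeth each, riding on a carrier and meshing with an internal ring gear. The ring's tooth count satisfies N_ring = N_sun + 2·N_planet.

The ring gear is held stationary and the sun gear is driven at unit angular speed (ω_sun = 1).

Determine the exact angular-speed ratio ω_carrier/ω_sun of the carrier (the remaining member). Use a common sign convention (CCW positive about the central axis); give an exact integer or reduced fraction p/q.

N_ring = 23 + 2·30 = 83
23(ω_s−ω_c) = −83(ω_r−ω_c),  ω_r=0, ω_s=1
23(1−ω_c) = −83(0−ω_c)  ⇒  106ω_c = 23  ⇒  ω_c = 23/106
ω_c/ω_s = 23/106

23/106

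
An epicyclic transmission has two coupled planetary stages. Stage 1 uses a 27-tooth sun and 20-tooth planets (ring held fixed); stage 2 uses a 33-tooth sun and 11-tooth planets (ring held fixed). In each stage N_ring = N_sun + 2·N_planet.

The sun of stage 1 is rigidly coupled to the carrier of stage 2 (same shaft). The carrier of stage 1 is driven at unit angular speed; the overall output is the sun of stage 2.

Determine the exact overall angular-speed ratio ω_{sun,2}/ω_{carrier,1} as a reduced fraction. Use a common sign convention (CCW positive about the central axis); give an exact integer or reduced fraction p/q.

752/81

Stage 1: N_ring = 27 + 2·20 = 67
Stage 1: 27(ω_s−ω_c) = −67(ω_r−ω_c),  ω_r=0, ω_c=1
Stage 1: ω_s = 1 − (67/27)(0−1) = 94/27
  ⇒ ω_s¹/ω_c¹ = 94/27
Stage 2: N_ring = 33 + 2·11 = 55
Stage 2: 33(ω_s−ω_c) = −55(ω_r−ω_c),  ω_r=0, ω_c=1
Stage 2: ω_s = 1 − (55/33)(0−1) = 8/3
  ⇒ ω_s²/ω_c² = 8/3
Coupling ω_c² = ω_s¹ ⇒ overall = 94/27 × 8/3 = 752/81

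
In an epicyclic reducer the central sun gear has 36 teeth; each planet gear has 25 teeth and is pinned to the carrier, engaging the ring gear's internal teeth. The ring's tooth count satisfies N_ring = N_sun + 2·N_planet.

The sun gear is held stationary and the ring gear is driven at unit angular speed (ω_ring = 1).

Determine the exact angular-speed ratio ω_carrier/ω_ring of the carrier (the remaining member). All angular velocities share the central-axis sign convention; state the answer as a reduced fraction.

N_ring = 36 + 2·25 = 86
36(ω_s−ω_c) = −86(ω_r−ω_c),  ω_s=0, ω_r=1
36(0−ω_c) = −86(1−ω_c)  ⇒  122ω_c = 86  ⇒  ω_c = 43/61
ω_c/ω_r = 43/61

43/61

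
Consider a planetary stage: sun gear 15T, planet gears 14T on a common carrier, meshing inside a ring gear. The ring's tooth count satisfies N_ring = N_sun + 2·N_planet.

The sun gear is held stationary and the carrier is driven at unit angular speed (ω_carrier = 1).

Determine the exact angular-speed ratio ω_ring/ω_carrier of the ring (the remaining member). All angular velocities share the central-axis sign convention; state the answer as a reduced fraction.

N_ring = 15 + 2·14 = 43
15(ω_s−ω_c) = −43(ω_r−ω_c),  ω_s=0, ω_c=1
ω_r = 1 − (15/43)(0−1) = 58/43
ω_r/ω_c = 58/43

58/43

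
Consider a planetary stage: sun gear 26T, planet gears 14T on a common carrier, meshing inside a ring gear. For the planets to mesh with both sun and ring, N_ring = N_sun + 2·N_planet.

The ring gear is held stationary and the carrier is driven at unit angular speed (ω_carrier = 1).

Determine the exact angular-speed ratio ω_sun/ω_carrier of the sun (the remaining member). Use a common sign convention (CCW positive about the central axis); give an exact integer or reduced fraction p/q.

N_ring = 26 + 2·14 = 54
26(ω_s−ω_c) = −54(ω_r−ω_c),  ω_r=0, ω_c=1
ω_s = 1 − (54/26)(0−1) = 40/13
ω_s/ω_c = 40/13

40/13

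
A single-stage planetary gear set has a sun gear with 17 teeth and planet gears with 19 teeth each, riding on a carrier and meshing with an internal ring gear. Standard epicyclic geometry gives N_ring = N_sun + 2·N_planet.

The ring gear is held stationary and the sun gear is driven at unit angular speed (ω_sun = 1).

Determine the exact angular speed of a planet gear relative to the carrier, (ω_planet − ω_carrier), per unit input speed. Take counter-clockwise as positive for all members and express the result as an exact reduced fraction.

-935/1368

N_ring = 17 + 2·19 = 55
17(ω_s−ω_c) = −55(ω_r−ω_c),  ω_r=0, ω_s=1
17(1−ω_c) = −55(0−ω_c)  ⇒  72ω_c = 17  ⇒  ω_c = 17/72
sun–planet: 17·(1−17/72) = −19·(ω_p−ω_c)  ⇒  ω_p−ω_c = −(17/19)·(55/72) = -935/1368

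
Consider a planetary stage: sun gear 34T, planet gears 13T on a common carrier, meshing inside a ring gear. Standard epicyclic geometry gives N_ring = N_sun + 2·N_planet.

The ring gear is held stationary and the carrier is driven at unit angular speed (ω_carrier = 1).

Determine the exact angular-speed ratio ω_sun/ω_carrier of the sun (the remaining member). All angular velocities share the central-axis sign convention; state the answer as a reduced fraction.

N_ring = 34 + 2·13 = 60
34(ω_s−ω_c) = −60(ω_r−ω_c),  ω_r=0, ω_c=1
ω_s = 1 − (60/34)(0−1) = 47/17
ω_s/ω_c = 47/17

47/17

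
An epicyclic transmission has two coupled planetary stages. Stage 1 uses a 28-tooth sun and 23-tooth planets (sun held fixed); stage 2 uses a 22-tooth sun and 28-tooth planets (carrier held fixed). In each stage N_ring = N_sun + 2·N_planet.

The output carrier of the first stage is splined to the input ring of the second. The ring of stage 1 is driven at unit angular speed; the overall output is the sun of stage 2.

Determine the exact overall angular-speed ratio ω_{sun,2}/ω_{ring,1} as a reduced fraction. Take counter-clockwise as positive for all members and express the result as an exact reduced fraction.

Stage 1: N_ring = 28 + 2·23 = 74
Stage 1: 28(ω_s−ω_c) = −74(ω_r−ω_c),  ω_s=0, ω_r=1
Stage 1: 28(0−ω_c) = −74(1−ω_c)  ⇒  102ω_c = 74  ⇒  ω_c = 37/51
  ⇒ ω_c¹/ω_r¹ = 37/51
Stage 2: N_ring = 22 + 2·28 = 78
Stage 2: 22(ω_s−ω_c) = −78(ω_r−ω_c),  ω_c=0, ω_r=1
Stage 2: ω_s = 0 − (78/22)(1−0) = -39/11
  ⇒ ω_s²/ω_r² = -39/11
Coupling ω_r² = ω_c¹ ⇒ overall = 37/51 × -39/11 = -481/187

-481/187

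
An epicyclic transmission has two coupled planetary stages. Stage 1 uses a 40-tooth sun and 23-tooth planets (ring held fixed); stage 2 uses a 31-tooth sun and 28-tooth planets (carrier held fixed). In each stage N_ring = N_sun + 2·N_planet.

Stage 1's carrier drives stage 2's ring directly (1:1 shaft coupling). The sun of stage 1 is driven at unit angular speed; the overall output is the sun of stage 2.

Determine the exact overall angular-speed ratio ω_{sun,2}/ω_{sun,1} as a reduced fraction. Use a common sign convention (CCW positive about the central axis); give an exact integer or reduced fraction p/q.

Stage 1: N_ring = 40 + 2·23 = 86
Stage 1: 40(ω_s−ω_c) = −86(ω_r−ω_c),  ω_r=0, ω_s=1
Stage 1: 40(1−ω_c) = −86(0−ω_c)  ⇒  126ω_c = 40  ⇒  ω_c = 20/63
  ⇒ ω_c¹/ω_s¹ = 20/63
Stage 2: N_ring = 31 + 2·28 = 87
Stage 2: 31(ω_s−ω_c) = −87(ω_r−ω_c),  ω_c=0, ω_r=1
Stage 2: ω_s = 0 − (87/31)(1−0) = -87/31
  ⇒ ω_s²/ω_r² = -87/31
Coupling ω_r² = ω_c¹ ⇒ overall = 20/63 × -87/31 = -580/651

-580/651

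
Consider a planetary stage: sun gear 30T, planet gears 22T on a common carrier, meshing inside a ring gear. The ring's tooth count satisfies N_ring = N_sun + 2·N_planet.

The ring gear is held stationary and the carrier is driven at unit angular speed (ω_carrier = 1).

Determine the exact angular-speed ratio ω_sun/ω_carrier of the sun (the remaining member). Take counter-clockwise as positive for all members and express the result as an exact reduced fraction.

N_ring = 30 + 2·22 = 74
30(ω_s−ω_c) = −74(ω_r−ω_c),  ω_r=0, ω_c=1
ω_s = 1 − (74/30)(0−1) = 52/15
ω_s/ω_c = 52/15

52/15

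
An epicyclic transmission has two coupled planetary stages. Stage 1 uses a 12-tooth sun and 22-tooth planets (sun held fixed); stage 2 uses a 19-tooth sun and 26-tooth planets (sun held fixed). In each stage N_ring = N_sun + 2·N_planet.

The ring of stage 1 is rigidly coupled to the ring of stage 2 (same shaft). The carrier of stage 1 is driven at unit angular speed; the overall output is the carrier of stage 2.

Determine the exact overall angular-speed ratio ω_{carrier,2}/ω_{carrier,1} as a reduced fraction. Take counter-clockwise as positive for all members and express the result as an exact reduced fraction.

Stage 1: N_ring = 12 + 2·22 = 56
Stage 1: 12(ω_s−ω_c) = −56(ω_r−ω_c),  ω_s=0, ω_c=1
Stage 1: ω_r = 1 − (12/56)(0−1) = 17/14
  ⇒ ω_r¹/ω_c¹ = 17/14
Stage 2: N_ring = 19 + 2·26 = 71
Stage 2: 19(ω_s−ω_c) = −71(ω_r−ω_c),  ω_s=0, ω_r=1
Stage 2: 19(0−ω_c) = −71(1−ω_c)  ⇒  90ω_c = 71  ⇒  ω_c = 71/90
  ⇒ ω_c²/ω_r² = 71/90
Coupling ω_r² = ω_r¹ ⇒ overall = 17/14 × 71/90 = 1207/1260

1207/1260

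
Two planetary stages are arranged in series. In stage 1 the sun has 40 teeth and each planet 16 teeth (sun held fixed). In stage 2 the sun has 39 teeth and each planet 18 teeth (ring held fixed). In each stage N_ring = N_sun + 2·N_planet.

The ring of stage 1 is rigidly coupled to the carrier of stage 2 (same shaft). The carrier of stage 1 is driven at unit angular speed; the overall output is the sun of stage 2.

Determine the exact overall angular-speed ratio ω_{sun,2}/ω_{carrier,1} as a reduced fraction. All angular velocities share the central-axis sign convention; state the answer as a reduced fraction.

Stage 1: N_ring = 40 + 2·16 = 72
Stage 1: 40(ω_s−ω_c) = −72(ω_r−ω_c),  ω_s=0, ω_c=1
Stage 1: ω_r = 1 − (40/72)(0−1) = 14/9
  ⇒ ω_r¹/ω_c¹ = 14/9
Stage 2: N_ring = 39 + 2·18 = 75
Stage 2: 39(ω_s−ω_c) = −75(ω_r−ω_c),  ω_r=0, ω_c=1
Stage 2: ω_s = 1 − (75/39)(0−1) = 38/13
  ⇒ ω_s²/ω_c² = 38/13
Coupling ω_c² = ω_r¹ ⇒ overall = 14/9 × 38/13 = 532/117

532/117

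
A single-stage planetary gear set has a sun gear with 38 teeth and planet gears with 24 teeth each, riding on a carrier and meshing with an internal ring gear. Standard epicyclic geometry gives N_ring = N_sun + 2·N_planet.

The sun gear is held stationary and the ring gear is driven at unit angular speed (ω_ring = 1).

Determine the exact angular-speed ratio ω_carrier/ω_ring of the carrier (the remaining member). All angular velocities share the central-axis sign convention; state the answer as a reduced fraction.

43/62

N_ring = 38 + 2·24 = 86
38(ω_s−ω_c) = −86(ω_r−ω_c),  ω_s=0, ω_r=1
38(0−ω_c) = −86(1−ω_c)  ⇒  124ω_c = 86  ⇒  ω_c = 43/62
ω_c/ω_r = 43/62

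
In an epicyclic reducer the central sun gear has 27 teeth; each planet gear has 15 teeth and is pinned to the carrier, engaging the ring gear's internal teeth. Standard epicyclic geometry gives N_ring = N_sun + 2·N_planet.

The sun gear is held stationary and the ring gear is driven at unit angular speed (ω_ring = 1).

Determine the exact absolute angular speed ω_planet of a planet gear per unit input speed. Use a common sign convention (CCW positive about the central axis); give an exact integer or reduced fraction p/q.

N_ring = 27 + 2·15 = 57
27(ω_s−ω_c) = −57(ω_r−ω_c),  ω_s=0, ω_r=1
27(0−ω_c) = −57(1−ω_c)  ⇒  84ω_c = 57  ⇒  ω_c = 19/28
sun–planet: 27·(0−19/28) = −15·(ω_p−ω_c)  ⇒  ω_p−ω_c = −(27/15)·(-19/28) = 171/140
ω_p = 19/28 + 171/140 = 19/10

19/10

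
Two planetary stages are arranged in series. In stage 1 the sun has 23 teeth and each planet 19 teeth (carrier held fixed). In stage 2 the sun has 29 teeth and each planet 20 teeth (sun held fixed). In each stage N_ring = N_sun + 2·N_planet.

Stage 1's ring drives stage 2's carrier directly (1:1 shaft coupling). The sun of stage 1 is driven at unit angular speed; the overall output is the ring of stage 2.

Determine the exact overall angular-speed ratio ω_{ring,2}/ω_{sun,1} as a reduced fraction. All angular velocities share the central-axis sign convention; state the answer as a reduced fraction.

-98/183

Stage 1: N_ring = 23 + 2·19 = 61
Stage 1: 23(ω_s−ω_c) = −61(ω_r−ω_c),  ω_c=0, ω_s=1
Stage 1: ω_r = 0 − (23/61)(1−0) = -23/61
  ⇒ ω_r¹/ω_s¹ = -23/61
Stage 2: N_ring = 29 + 2·20 = 69
Stage 2: 29(ω_s−ω_c) = −69(ω_r−ω_c),  ω_s=0, ω_c=1
Stage 2: ω_r = 1 − (29/69)(0−1) = 98/69
  ⇒ ω_r²/ω_c² = 98/69
Coupling ω_c² = ω_r¹ ⇒ overall = -23/61 × 98/69 = -98/183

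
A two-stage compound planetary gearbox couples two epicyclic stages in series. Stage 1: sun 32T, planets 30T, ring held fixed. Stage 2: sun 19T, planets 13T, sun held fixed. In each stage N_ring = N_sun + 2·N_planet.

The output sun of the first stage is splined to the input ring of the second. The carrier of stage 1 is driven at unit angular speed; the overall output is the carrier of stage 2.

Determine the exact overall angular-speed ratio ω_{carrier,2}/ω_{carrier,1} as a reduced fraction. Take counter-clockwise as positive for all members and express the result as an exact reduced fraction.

Stage 1: N_ring = 32 + 2·30 = 92
Stage 1: 32(ω_s−ω_c) = −92(ω_r−ω_c),  ω_r=0, ω_c=1
Stage 1: ω_s = 1 − (92/32)(0−1) = 31/8
  ⇒ ω_s¹/ω_c¹ = 31/8
Stage 2: N_ring = 19 + 2·13 = 45
Stage 2: 19(ω_s−ω_c) = −45(ω_r−ω_c),  ω_s=0, ω_r=1
Stage 2: 19(0−ω_c) = −45(1−ω_c)  ⇒  64ω_c = 45  ⇒  ω_c = 45/64
  ⇒ ω_c²/ω_r² = 45/64
Coupling ω_r² = ω_s¹ ⇒ overall = 31/8 × 45/64 = 1395/512

1395/512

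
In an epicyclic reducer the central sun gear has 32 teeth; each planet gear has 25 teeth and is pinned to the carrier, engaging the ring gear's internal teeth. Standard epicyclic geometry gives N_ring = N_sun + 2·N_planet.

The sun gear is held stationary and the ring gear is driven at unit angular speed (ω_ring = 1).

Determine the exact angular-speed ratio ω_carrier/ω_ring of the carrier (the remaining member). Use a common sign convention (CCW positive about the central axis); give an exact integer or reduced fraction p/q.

41/57

N_ring = 32 + 2·25 = 82
32(ω_s−ω_c) = −82(ω_r−ω_c),  ω_s=0, ω_r=1
32(0−ω_c) = −82(1−ω_c)  ⇒  114ω_c = 82  ⇒  ω_c = 41/57
ω_c/ω_r = 41/57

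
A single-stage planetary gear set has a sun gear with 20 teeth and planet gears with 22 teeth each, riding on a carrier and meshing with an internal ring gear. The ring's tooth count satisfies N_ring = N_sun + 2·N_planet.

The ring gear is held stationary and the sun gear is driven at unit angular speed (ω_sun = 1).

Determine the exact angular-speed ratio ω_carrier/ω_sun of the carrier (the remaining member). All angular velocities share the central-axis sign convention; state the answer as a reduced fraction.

N_ring = 20 + 2·22 = 64
20(ω_s−ω_c) = −64(ω_r−ω_c),  ω_r=0, ω_s=1
20(1−ω_c) = −64(0−ω_c)  ⇒  84ω_c = 20  ⇒  ω_c = 5/21
ω_c/ω_s = 5/21

5/21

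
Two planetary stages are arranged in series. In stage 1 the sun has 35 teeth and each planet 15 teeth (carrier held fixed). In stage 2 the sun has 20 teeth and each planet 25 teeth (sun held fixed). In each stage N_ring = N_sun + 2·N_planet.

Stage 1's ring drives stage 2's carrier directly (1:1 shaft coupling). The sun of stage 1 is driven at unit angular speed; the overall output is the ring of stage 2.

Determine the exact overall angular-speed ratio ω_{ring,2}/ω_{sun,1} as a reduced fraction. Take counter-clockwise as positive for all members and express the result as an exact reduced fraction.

Stage 1: N_ring = 35 + 2·15 = 65
Stage 1: 35(ω_s−ω_c) = −65(ω_r−ω_c),  ω_c=0, ω_s=1
Stage 1: ω_r = 0 − (35/65)(1−0) = -7/13
  ⇒ ω_r¹/ω_s¹ = -7/13
Stage 2: N_ring = 20 + 2·25 = 70
Stage 2: 20(ω_s−ω_c) = −70(ω_r−ω_c),  ω_s=0, ω_c=1
Stage 2: ω_r = 1 − (20/70)(0−1) = 9/7
  ⇒ ω_r²/ω_c² = 9/7
Coupling ω_c² = ω_r¹ ⇒ overall = -7/13 × 9/7 = -9/13

-9/13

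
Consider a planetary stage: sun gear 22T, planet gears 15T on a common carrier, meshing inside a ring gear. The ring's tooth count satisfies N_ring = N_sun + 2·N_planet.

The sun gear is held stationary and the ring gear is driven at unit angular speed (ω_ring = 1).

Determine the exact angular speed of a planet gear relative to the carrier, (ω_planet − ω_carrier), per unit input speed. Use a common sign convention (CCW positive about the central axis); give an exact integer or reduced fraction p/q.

572/555

N_ring = 22 + 2·15 = 52
22(ω_s−ω_c) = −52(ω_r−ω_c),  ω_s=0, ω_r=1
22(0−ω_c) = −52(1−ω_c)  ⇒  74ω_c = 52  ⇒  ω_c = 26/37
sun–planet: 22·(0−26/37) = −15·(ω_p−ω_c)  ⇒  ω_p−ω_c = −(22/15)·(-26/37) = 572/555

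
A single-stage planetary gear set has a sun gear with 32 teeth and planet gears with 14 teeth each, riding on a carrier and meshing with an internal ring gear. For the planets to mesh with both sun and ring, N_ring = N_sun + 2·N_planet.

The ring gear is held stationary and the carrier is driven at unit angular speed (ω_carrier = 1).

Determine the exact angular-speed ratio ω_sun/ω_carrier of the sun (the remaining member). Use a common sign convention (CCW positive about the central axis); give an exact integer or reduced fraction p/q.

N_ring = 32 + 2·14 = 60
32(ω_s−ω_c) = −60(ω_r−ω_c),  ω_r=0, ω_c=1
ω_s = 1 − (60/32)(0−1) = 23/8
ω_s/ω_c = 23/8

23/8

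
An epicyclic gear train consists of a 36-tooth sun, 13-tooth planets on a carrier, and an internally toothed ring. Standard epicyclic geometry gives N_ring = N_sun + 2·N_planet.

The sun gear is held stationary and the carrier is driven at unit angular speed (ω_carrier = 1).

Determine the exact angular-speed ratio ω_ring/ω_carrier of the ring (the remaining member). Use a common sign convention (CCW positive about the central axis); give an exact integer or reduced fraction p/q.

N_ring = 36 + 2·13 = 62
36(ω_s−ω_c) = −62(ω_r−ω_c),  ω_s=0, ω_c=1
ω_r = 1 − (36/62)(0−1) = 49/31
ω_r/ω_c = 49/31

49/31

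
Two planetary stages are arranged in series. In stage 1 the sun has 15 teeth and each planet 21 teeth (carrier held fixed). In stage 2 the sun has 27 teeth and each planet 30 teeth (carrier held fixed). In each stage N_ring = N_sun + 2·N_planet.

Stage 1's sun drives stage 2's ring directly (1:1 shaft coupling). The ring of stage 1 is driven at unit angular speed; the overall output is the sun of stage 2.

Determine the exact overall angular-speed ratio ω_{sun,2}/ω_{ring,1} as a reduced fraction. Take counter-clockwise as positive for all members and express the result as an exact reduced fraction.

Stage 1: N_ring = 15 + 2·21 = 57
Stage 1: 15(ω_s−ω_c) = −57(ω_r−ω_c),  ω_c=0, ω_r=1
Stage 1: ω_s = 0 − (57/15)(1−0) = -19/5
  ⇒ ω_s¹/ω_r¹ = -19/5
Stage 2: N_ring = 27 + 2·30 = 87
Stage 2: 27(ω_s−ω_c) = −87(ω_r−ω_c),  ω_c=0, ω_r=1
Stage 2: ω_s = 0 − (87/27)(1−0) = -29/9
  ⇒ ω_s²/ω_r² = -29/9
Coupling ω_r² = ω_s¹ ⇒ overall = -19/5 × -29/9 = 551/45

551/45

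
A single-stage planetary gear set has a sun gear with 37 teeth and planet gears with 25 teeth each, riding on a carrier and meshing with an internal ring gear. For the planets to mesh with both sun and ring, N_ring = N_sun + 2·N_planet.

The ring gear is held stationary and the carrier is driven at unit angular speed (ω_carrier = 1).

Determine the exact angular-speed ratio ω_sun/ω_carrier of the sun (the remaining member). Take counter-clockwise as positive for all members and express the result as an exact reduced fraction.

N_ring = 37 + 2·25 = 87
37(ω_s−ω_c) = −87(ω_r−ω_c),  ω_r=0, ω_c=1
ω_s = 1 − (87/37)(0−1) = 124/37
ω_s/ω_c = 124/37

124/37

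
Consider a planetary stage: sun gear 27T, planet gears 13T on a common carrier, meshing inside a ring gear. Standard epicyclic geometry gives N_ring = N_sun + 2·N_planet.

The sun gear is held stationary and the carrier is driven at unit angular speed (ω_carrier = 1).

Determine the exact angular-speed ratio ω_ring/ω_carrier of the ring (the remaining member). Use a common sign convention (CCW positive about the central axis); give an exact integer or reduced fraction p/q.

N_ring = 27 + 2·13 = 53
27(ω_s−ω_c) = −53(ω_r−ω_c),  ω_s=0, ω_c=1
ω_r = 1 − (27/53)(0−1) = 80/53
ω_r/ω_c = 80/53

80/53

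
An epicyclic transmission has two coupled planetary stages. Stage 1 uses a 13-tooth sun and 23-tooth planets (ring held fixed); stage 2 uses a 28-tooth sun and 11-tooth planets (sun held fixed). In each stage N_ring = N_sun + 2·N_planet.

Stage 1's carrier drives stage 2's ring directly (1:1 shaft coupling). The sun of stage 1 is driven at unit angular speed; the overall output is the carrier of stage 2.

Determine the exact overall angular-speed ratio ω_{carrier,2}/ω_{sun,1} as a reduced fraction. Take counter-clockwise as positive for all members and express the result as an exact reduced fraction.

Stage 1: N_ring = 13 + 2·23 = 59
Stage 1: 13(ω_s−ω_c) = −59(ω_r−ω_c),  ω_r=0, ω_s=1
Stage 1: 13(1−ω_c) = −59(0−ω_c)  ⇒  72ω_c = 13  ⇒  ω_c = 13/72
  ⇒ ω_c¹/ω_s¹ = 13/72
Stage 2: N_ring = 28 + 2·11 = 50
Stage 2: 28(ω_s−ω_c) = −50(ω_r−ω_c),  ω_s=0, ω_r=1
Stage 2: 28(0−ω_c) = −50(1−ω_c)  ⇒  78ω_c = 50  ⇒  ω_c = 25/39
  ⇒ ω_c²/ω_r² = 25/39
Coupling ω_r² = ω_c¹ ⇒ overall = 13/72 × 25/39 = 25/216

25/216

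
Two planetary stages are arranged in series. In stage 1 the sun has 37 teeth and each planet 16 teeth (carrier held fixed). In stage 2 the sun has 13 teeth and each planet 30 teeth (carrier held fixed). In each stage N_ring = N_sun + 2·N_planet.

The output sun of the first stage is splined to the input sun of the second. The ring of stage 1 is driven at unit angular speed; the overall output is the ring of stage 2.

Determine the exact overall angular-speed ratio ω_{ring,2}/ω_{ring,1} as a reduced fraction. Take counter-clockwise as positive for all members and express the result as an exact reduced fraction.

Stage 1: N_ring = 37 + 2·16 = 69
Stage 1: 37(ω_s−ω_c) = −69(ω_r−ω_c),  ω_c=0, ω_r=1
Stage 1: ω_s = 0 − (69/37)(1−0) = -69/37
  ⇒ ω_s¹/ω_r¹ = -69/37
Stage 2: N_ring = 13 + 2·30 = 73
Stage 2: 13(ω_s−ω_c) = −73(ω_r−ω_c),  ω_c=0, ω_s=1
Stage 2: ω_r = 0 − (13/73)(1−0) = -13/73
  ⇒ ω_r²/ω_s² = -13/73
Coupling ω_s² = ω_s¹ ⇒ overall = -69/37 × -13/73 = 897/2701

897/2701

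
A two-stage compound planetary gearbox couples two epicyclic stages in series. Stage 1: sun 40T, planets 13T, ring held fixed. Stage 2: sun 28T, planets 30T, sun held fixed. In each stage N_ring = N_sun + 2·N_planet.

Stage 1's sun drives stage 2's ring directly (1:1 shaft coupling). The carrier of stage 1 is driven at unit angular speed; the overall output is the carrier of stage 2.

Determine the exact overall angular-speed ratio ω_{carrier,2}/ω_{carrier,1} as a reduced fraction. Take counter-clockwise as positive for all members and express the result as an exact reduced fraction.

Stage 1: N_ring = 40 + 2·13 = 66
Stage 1: 40(ω_s−ω_c) = −66(ω_r−ω_c),  ω_r=0, ω_c=1
Stage 1: ω_s = 1 − (66/40)(0−1) = 53/20
  ⇒ ω_s¹/ω_c¹ = 53/20
Stage 2: N_ring = 28 + 2·30 = 88
Stage 2: 28(ω_s−ω_c) = −88(ω_r−ω_c),  ω_s=0, ω_r=1
Stage 2: 28(0−ω_c) = −88(1−ω_c)  ⇒  116ω_c = 88  ⇒  ω_c = 22/29
  ⇒ ω_c²/ω_r² = 22/29
Coupling ω_r² = ω_s¹ ⇒ overall = 53/20 × 22/29 = 583/290

583/290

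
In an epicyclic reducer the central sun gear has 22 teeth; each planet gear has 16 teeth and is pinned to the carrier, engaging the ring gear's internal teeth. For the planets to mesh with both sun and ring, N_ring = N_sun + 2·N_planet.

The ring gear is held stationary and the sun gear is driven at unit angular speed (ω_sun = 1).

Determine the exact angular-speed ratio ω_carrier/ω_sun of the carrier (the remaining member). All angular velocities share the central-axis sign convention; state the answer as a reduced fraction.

N_ring = 22 + 2·16 = 54
22(ω_s−ω_c) = −54(ω_r−ω_c),  ω_r=0, ω_s=1
22(1−ω_c) = −54(0−ω_c)  ⇒  76ω_c = 22  ⇒  ω_c = 11/38
ω_c/ω_s = 11/38

11/38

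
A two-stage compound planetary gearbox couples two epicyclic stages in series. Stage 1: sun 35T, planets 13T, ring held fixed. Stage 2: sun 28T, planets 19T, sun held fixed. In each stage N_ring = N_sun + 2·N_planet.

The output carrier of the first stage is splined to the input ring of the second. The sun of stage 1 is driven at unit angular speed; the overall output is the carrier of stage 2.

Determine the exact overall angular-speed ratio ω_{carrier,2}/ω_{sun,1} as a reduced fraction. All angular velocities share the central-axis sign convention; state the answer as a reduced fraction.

385/1504

Stage 1: N_ring = 35 + 2·13 = 61
Stage 1: 35(ω_s−ω_c) = −61(ω_r−ω_c),  ω_r=0, ω_s=1
Stage 1: 35(1−ω_c) = −61(0−ω_c)  ⇒  96ω_c = 35  ⇒  ω_c = 35/96
  ⇒ ω_c¹/ω_s¹ = 35/96
Stage 2: N_ring = 28 + 2·19 = 66
Stage 2: 28(ω_s−ω_c) = −66(ω_r−ω_c),  ω_s=0, ω_r=1
Stage 2: 28(0−ω_c) = −66(1−ω_c)  ⇒  94ω_c = 66  ⇒  ω_c = 33/47
  ⇒ ω_c²/ω_r² = 33/47
Coupling ω_r² = ω_c¹ ⇒ overall = 35/96 × 33/47 = 385/1504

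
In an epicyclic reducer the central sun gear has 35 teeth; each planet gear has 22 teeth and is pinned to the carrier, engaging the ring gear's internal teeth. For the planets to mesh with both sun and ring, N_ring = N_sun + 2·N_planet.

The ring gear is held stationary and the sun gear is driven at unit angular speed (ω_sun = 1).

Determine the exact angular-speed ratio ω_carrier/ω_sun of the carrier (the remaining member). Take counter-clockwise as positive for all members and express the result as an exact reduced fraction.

N_ring = 35 + 2·22 = 79
35(ω_s−ω_c) = −79(ω_r−ω_c),  ω_r=0, ω_s=1
35(1−ω_c) = −79(0−ω_c)  ⇒  114ω_c = 35  ⇒  ω_c = 35/114
ω_c/ω_s = 35/114

35/114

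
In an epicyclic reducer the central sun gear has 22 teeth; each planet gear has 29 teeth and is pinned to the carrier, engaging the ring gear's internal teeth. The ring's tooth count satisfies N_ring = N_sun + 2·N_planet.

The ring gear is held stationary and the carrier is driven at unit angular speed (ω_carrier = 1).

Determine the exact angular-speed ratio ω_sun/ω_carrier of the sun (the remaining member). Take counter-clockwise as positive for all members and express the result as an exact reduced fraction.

51/11

N_ring = 22 + 2·29 = 80
22(ω_s−ω_c) = −80(ω_r−ω_c),  ω_r=0, ω_c=1
ω_s = 1 − (80/22)(0−1) = 51/11
ω_s/ω_c = 51/11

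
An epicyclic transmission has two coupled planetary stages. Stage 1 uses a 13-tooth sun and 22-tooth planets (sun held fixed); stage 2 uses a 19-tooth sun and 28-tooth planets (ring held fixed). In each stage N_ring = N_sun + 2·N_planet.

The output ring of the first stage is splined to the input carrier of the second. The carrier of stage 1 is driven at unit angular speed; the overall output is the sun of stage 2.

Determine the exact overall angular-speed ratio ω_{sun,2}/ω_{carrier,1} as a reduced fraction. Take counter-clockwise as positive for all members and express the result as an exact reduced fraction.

Stage 1: N_ring = 13 + 2·22 = 57
Stage 1: 13(ω_s−ω_c) = −57(ω_r−ω_c),  ω_s=0, ω_c=1
Stage 1: ω_r = 1 − (13/57)(0−1) = 70/57
  ⇒ ω_r¹/ω_c¹ = 70/57
Stage 2: N_ring = 19 + 2·28 = 75
Stage 2: 19(ω_s−ω_c) = −75(ω_r−ω_c),  ω_r=0, ω_c=1
Stage 2: ω_s = 1 − (75/19)(0−1) = 94/19
  ⇒ ω_s²/ω_c² = 94/19
Coupling ω_c² = ω_r¹ ⇒ overall = 70/57 × 94/19 = 6580/1083

6580/1083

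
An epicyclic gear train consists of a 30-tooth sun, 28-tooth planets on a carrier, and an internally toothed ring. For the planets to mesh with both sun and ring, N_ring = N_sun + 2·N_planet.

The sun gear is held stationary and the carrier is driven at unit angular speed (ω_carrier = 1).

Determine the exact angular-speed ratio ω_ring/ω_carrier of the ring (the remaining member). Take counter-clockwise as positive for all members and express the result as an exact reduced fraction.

N_ring = 30 + 2·28 = 86
30(ω_s−ω_c) = −86(ω_r−ω_c),  ω_s=0, ω_c=1
ω_r = 1 − (30/86)(0−1) = 58/43
ω_r/ω_c = 58/43

58/43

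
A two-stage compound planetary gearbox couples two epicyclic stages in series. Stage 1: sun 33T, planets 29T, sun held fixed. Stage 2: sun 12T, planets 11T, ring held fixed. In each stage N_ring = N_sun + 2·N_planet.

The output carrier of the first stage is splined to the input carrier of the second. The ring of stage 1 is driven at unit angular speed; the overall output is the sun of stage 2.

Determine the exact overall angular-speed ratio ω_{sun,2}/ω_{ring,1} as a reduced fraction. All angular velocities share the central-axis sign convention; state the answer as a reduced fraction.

Stage 1: N_ring = 33 + 2·29 = 91
Stage 1: 33(ω_s−ω_c) = −91(ω_r−ω_c),  ω_s=0, ω_r=1
Stage 1: 33(0−ω_c) = −91(1−ω_c)  ⇒  124ω_c = 91  ⇒  ω_c = 91/124
  ⇒ ω_c¹/ω_r¹ = 91/124
Stage 2: N_ring = 12 + 2·11 = 34
Stage 2: 12(ω_s−ω_c) = −34(ω_r−ω_c),  ω_r=0, ω_c=1
Stage 2: ω_s = 1 − (34/12)(0−1) = 23/6
  ⇒ ω_s²/ω_c² = 23/6
Coupling ω_c² = ω_c¹ ⇒ overall = 91/124 × 23/6 = 2093/744

2093/744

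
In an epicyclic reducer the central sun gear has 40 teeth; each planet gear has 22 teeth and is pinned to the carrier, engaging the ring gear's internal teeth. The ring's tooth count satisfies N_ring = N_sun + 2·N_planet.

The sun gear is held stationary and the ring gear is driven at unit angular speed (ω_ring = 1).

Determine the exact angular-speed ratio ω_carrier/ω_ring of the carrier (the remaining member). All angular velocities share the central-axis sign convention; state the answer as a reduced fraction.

21/31

N_ring = 40 + 2·22 = 84
40(ω_s−ω_c) = −84(ω_r−ω_c),  ω_s=0, ω_r=1
40(0−ω_c) = −84(1−ω_c)  ⇒  124ω_c = 84  ⇒  ω_c = 21/31
ω_c/ω_r = 21/31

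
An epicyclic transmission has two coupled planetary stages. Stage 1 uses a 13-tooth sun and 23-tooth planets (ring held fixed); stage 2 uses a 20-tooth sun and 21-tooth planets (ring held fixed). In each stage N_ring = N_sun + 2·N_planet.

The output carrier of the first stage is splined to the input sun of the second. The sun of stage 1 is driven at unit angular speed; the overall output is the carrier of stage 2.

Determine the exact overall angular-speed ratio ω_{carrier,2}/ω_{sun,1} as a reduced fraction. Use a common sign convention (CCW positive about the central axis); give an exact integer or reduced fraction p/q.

Stage 1: N_ring = 13 + 2·23 = 59
Stage 1: 13(ω_s−ω_c) = −59(ω_r−ω_c),  ω_r=0, ω_s=1
Stage 1: 13(1−ω_c) = −59(0−ω_c)  ⇒  72ω_c = 13  ⇒  ω_c = 13/72
  ⇒ ω_c¹/ω_s¹ = 13/72
Stage 2: N_ring = 20 + 2·21 = 62
Stage 2: 20(ω_s−ω_c) = −62(ω_r−ω_c),  ω_r=0, ω_s=1
Stage 2: 20(1−ω_c) = −62(0−ω_c)  ⇒  82ω_c = 20  ⇒  ω_c = 10/41
  ⇒ ω_c²/ω_s² = 10/41
Coupling ω_s² = ω_c¹ ⇒ overall = 13/72 × 10/41 = 65/1476

65/1476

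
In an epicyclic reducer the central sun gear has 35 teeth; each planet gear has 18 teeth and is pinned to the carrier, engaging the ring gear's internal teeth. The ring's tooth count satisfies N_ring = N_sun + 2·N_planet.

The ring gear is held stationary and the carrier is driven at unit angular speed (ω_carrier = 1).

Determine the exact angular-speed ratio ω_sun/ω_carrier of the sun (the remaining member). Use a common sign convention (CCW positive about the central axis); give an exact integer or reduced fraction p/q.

N_ring = 35 + 2·18 = 71
35(ω_s−ω_c) = −71(ω_r−ω_c),  ω_r=0, ω_c=1
ω_s = 1 − (71/35)(0−1) = 106/35
ω_s/ω_c = 106/35

106/35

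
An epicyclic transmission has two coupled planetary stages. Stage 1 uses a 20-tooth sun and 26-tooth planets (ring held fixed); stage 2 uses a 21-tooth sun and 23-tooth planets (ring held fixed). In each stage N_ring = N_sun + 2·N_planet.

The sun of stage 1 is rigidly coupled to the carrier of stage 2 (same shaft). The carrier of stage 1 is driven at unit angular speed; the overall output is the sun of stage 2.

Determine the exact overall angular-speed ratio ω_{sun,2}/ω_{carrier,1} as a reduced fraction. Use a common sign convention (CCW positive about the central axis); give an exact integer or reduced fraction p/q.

Stage 1: N_ring = 20 + 2·26 = 72
Stage 1: 20(ω_s−ω_c) = −72(ω_r−ω_c),  ω_r=0, ω_c=1
Stage 1: ω_s = 1 − (72/20)(0−1) = 23/5
  ⇒ ω_s¹/ω_c¹ = 23/5
Stage 2: N_ring = 21 + 2·23 = 67
Stage 2: 21(ω_s−ω_c) = −67(ω_r−ω_c),  ω_r=0, ω_c=1
Stage 2: ω_s = 1 − (67/21)(0−1) = 88/21
  ⇒ ω_s²/ω_c² = 88/21
Coupling ω_c² = ω_s¹ ⇒ overall = 23/5 × 88/21 = 2024/105

2024/105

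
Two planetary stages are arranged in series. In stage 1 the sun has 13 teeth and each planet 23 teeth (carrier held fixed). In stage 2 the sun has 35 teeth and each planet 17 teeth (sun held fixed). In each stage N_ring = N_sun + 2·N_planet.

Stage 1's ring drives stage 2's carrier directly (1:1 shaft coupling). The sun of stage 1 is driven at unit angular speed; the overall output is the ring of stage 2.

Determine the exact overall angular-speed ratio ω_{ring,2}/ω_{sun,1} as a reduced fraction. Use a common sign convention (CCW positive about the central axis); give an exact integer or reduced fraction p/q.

-1352/4071

Stage 1: N_ring = 13 + 2·23 = 59
Stage 1: 13(ω_s−ω_c) = −59(ω_r−ω_c),  ω_c=0, ω_s=1
Stage 1: ω_r = 0 − (13/59)(1−0) = -13/59
  ⇒ ω_r¹/ω_s¹ = -13/59
Stage 2: N_ring = 35 + 2·17 = 69
Stage 2: 35(ω_s−ω_c) = −69(ω_r−ω_c),  ω_s=0, ω_c=1
Stage 2: ω_r = 1 − (35/69)(0−1) = 104/69
  ⇒ ω_r²/ω_c² = 104/69
Coupling ω_c² = ω_r¹ ⇒ overall = -13/59 × 104/69 = -1352/4071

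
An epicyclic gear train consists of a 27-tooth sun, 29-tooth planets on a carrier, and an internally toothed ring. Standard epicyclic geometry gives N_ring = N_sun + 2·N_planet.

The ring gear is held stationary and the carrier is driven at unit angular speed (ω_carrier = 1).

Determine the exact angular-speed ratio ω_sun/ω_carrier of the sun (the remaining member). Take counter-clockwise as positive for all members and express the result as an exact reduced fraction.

112/27

N_ring = 27 + 2·29 = 85
27(ω_s−ω_c) = −85(ω_r−ω_c),  ω_r=0, ω_c=1
ω_s = 1 − (85/27)(0−1) = 112/27
ω_s/ω_c = 112/27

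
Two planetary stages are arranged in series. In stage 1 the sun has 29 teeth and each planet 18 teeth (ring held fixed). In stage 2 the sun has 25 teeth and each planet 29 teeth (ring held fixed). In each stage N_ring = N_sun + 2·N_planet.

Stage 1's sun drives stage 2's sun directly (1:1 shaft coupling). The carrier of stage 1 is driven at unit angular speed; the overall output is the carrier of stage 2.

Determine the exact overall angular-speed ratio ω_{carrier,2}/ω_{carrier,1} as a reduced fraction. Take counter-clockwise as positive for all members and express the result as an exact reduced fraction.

Stage 1: N_ring = 29 + 2·18 = 65
Stage 1: 29(ω_s−ω_c) = −65(ω_r−ω_c),  ω_r=0, ω_c=1
Stage 1: ω_s = 1 − (65/29)(0−1) = 94/29
  ⇒ ω_s¹/ω_c¹ = 94/29
Stage 2: N_ring = 25 + 2·29 = 83
Stage 2: 25(ω_s−ω_c) = −83(ω_r−ω_c),  ω_r=0, ω_s=1
Stage 2: 25(1−ω_c) = −83(0−ω_c)  ⇒  108ω_c = 25  ⇒  ω_c = 25/108
  ⇒ ω_c²/ω_s² = 25/108
Coupling ω_s² = ω_s¹ ⇒ overall = 94/29 × 25/108 = 1175/1566

1175/1566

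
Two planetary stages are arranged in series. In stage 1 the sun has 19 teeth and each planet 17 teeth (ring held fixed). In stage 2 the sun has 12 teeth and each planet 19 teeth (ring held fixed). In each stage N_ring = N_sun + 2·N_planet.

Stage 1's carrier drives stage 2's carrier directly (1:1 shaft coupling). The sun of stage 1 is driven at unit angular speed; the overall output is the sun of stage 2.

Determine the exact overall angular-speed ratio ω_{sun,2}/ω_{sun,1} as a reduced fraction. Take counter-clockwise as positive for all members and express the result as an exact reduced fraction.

589/432

Stage 1: N_ring = 19 + 2·17 = 53
Stage 1: 19(ω_s−ω_c) = −53(ω_r−ω_c),  ω_r=0, ω_s=1
Stage 1: 19(1−ω_c) = −53(0−ω_c)  ⇒  72ω_c = 19  ⇒  ω_c = 19/72
  ⇒ ω_c¹/ω_s¹ = 19/72
Stage 2: N_ring = 12 + 2·19 = 50
Stage 2: 12(ω_s−ω_c) = −50(ω_r−ω_c),  ω_r=0, ω_c=1
Stage 2: ω_s = 1 − (50/12)(0−1) = 31/6
  ⇒ ω_s²/ω_c² = 31/6
Coupling ω_c² = ω_c¹ ⇒ overall = 19/72 × 31/6 = 589/432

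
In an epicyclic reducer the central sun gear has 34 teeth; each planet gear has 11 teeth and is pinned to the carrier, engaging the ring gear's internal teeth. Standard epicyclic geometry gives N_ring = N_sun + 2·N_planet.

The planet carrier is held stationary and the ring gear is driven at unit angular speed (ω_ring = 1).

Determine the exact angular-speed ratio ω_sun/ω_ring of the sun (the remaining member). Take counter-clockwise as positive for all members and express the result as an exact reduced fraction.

N_ring = 34 + 2·11 = 56
34(ω_s−ω_c) = −56(ω_r−ω_c),  ω_c=0, ω_r=1
ω_s = 0 − (56/34)(1−0) = -28/17
ω_s/ω_r = -28/17

-28/17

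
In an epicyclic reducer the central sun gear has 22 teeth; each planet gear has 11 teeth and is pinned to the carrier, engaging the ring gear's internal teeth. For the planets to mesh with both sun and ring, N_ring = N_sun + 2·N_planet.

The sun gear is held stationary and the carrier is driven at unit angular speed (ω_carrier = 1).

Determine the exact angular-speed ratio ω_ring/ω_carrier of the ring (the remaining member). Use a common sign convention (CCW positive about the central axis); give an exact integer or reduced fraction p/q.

N_ring = 22 + 2·11 = 44
22(ω_s−ω_c) = −44(ω_r−ω_c),  ω_s=0, ω_c=1
ω_r = 1 − (22/44)(0−1) = 3/2
ω_r/ω_c = 3/2

3/2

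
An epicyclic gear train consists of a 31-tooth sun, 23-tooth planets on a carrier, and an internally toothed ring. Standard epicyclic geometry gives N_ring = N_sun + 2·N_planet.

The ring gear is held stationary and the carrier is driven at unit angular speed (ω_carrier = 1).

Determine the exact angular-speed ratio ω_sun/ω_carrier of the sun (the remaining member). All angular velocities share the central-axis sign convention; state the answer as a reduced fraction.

N_ring = 31 + 2·23 = 77
31(ω_s−ω_c) = −77(ω_r−ω_c),  ω_r=0, ω_c=1
ω_s = 1 − (77/31)(0−1) = 108/31
ω_s/ω_c = 108/31

108/31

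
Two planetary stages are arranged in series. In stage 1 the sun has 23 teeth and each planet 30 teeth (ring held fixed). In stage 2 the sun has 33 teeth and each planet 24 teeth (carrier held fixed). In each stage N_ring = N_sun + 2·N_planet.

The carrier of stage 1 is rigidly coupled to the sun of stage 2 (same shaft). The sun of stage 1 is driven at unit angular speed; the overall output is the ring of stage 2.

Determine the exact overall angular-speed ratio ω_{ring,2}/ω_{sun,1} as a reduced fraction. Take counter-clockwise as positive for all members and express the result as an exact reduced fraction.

Stage 1: N_ring = 23 + 2·30 = 83
Stage 1: 23(ω_s−ω_c) = −83(ω_r−ω_c),  ω_r=0, ω_s=1
Stage 1: 23(1−ω_c) = −83(0−ω_c)  ⇒  106ω_c = 23  ⇒  ω_c = 23/106
  ⇒ ω_c¹/ω_s¹ = 23/106
Stage 2: N_ring = 33 + 2·24 = 81
Stage 2: 33(ω_s−ω_c) = −81(ω_r−ω_c),  ω_c=0, ω_s=1
Stage 2: ω_r = 0 − (33/81)(1−0) = -11/27
  ⇒ ω_r²/ω_s² = -11/27
Coupling ω_s² = ω_c¹ ⇒ overall = 23/106 × -11/27 = -253/2862

-253/2862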